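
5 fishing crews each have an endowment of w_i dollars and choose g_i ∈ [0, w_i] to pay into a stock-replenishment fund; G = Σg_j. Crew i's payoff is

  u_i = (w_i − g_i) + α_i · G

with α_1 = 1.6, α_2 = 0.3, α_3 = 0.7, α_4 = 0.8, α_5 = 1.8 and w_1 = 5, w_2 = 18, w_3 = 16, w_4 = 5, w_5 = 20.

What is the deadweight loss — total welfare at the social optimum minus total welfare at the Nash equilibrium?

163.8

∂u_i/∂g_i = α_i − 1, so crew i contributes w_i if α_i > 1, else 0.
α_i > 1 for i ∈ {1, 5}; NE contributions (5, 0, 0, 0, 20), G = 25.
W^NE = Σw_i − G^NE + (Σα_i)·G^NE = 64 + 4.2·25 = 169.
Planner: ∂(Σu_j)/∂g_i = Σα_j − 1 = 4.2 > 0, so everyone contributes w_i; G^SO = 64, W^SO = 64 + 4.2·64 = 332.8.
Deadweight loss = 163.8.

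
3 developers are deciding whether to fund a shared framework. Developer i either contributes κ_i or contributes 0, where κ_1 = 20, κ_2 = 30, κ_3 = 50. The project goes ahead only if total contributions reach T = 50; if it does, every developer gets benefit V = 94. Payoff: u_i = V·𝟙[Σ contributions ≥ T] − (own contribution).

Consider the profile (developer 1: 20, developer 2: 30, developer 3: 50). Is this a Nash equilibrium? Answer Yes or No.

Total = 100 ≥ 50: provided.
Developer 1 (pledges 20, payoff 74): dropping to 0 → total 80, payoff 94. Profitable deviation.

No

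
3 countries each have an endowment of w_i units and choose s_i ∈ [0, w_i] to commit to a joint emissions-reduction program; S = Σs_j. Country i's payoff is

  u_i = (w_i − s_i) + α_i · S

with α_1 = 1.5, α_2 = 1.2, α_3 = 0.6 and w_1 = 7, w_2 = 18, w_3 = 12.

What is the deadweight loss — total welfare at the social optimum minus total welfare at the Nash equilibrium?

27.6

∂u_i/∂s_i = α_i − 1, so country i contributes w_i if α_i > 1, else 0.
α_i > 1 for i ∈ {1, 2}; NE contributions (7, 18, 0), S = 25.
W^NE = Σw_i − S^NE + (Σα_i)·S^NE = 37 + 2.3·25 = 94.5.
Planner: ∂(Σu_j)/∂s_i = Σα_j − 1 = 2.3 > 0, so everyone contributes w_i; S^SO = 37, W^SO = 37 + 2.3·37 = 122.1.
Deadweight loss = 27.6.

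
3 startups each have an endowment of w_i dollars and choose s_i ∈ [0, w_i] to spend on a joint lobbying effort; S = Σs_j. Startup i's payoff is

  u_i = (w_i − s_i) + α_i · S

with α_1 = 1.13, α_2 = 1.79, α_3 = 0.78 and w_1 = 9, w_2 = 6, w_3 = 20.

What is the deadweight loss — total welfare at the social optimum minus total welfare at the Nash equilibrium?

∂u_i/∂s_i = α_i − 1, so startup i contributes w_i if α_i > 1, else 0.
α_i > 1 for i ∈ {1, 2}; NE contributions (9, 6, 0), S = 15.
W^NE = Σw_i − S^NE + (Σα_i)·S^NE = 35 + 2.7·15 = 75.5.
Planner: ∂(Σu_j)/∂s_i = Σα_j − 1 = 2.7 > 0, so everyone contributes w_i; S^SO = 35, W^SO = 35 + 2.7·35 = 129.5.
Deadweight loss = 54.

54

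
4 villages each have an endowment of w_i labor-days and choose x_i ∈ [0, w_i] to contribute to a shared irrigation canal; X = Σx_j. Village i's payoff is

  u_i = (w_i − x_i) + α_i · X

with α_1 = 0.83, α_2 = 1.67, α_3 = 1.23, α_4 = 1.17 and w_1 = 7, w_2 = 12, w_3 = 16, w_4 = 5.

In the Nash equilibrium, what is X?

33

∂u_i/∂x_i = α_i − 1, so village i contributes w_i if α_i > 1, else 0.
α_i > 1 for i ∈ {2, 3, 4}; NE contributions (0, 12, 16, 5), X = 33.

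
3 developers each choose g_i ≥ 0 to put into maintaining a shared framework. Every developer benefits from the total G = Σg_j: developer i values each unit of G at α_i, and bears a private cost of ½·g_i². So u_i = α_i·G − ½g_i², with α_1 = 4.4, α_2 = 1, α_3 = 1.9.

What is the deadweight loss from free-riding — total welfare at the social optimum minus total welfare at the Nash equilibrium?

38.63

Developer i's FOC: ∂u_i/∂g_i = α_i − g_i = 0, so g_i* = α_i.
NE contributions = (4.4, 1, 1.9); G = 7.3.
W^NE = (Σα)·G − ½Σα_i² = 7.3² − ½·23.97 = 41.305.
Planner sets g_i = Σα_j = 7.3 for every i, so G^SO = 3·7.3 = 21.9.
W^SO = (Σα)·G^SO − ½·3·(Σα)² = (3/2)·7.3² = 79.935.
Deadweight loss = W^SO − W^NE = 38.63.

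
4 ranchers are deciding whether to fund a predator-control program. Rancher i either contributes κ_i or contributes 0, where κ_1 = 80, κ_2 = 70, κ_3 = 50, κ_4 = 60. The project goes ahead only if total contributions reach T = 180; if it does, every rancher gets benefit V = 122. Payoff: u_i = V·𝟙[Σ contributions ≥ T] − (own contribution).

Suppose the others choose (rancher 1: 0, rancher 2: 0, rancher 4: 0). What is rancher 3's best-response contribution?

0

Others' total = 0. Even contributing 50 gives 50 < 180: no benefit either way.
Best response: 0.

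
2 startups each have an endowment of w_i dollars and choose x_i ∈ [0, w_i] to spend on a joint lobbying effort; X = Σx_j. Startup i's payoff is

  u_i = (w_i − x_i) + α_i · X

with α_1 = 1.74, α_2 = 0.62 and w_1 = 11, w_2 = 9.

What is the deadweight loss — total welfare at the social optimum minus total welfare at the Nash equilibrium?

12.24

∂u_i/∂x_i = α_i − 1, so startup i contributes w_i if α_i > 1, else 0.
α_i > 1 for i ∈ {1}; NE contributions (11, 0), X = 11.
W^NE = Σw_i − X^NE + (Σα_i)·X^NE = 20 + 1.36·11 = 34.96.
Planner: ∂(Σu_j)/∂x_i = Σα_j − 1 = 1.36 > 0, so everyone contributes w_i; X^SO = 20, W^SO = 20 + 1.36·20 = 47.2.
Deadweight loss = 12.24.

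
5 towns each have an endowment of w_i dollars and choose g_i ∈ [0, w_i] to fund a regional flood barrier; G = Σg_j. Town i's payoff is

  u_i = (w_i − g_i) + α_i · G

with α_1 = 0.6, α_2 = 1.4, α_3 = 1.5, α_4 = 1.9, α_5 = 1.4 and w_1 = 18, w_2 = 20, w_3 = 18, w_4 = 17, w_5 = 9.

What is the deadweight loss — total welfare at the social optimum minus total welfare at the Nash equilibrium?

∂u_i/∂g_i = α_i − 1, so town i contributes w_i if α_i > 1, else 0.
α_i > 1 for i ∈ {2, 3, 4, 5}; NE contributions (0, 20, 18, 17, 9), G = 64.
W^NE = Σw_i − G^NE + (Σα_i)·G^NE = 82 + 5.8·64 = 453.2.
Planner: ∂(Σu_j)/∂g_i = Σα_j − 1 = 5.8 > 0, so everyone contributes w_i; G^SO = 82, W^SO = 82 + 5.8·82 = 557.6.
Deadweight loss = 104.4.

104.4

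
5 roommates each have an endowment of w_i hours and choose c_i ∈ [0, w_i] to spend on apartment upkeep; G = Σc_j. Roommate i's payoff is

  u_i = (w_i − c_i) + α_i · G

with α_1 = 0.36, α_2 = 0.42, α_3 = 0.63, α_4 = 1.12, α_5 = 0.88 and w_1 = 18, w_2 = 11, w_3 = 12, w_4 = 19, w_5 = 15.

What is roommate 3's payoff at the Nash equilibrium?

23.97

∂u_i/∂c_i = α_i − 1, so roommate i contributes w_i if α_i > 1, else 0.
α_i > 1 for i ∈ {4}; NE contributions (0, 0, 0, 19, 0), G = 19.
u_3 = (12 − 0) + 0.63·19 = 23.97.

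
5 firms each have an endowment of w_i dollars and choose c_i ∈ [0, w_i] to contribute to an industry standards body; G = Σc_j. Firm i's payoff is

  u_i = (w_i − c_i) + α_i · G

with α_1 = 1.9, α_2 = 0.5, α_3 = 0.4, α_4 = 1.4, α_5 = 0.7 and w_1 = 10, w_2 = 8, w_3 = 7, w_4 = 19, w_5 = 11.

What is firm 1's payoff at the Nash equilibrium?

∂u_i/∂c_i = α_i − 1, so firm i contributes w_i if α_i > 1, else 0.
α_i > 1 for i ∈ {1, 4}; NE contributions (10, 0, 0, 19, 0), G = 29.
u_1 = (10 − 10) + 1.9·29 = 55.1.

55.1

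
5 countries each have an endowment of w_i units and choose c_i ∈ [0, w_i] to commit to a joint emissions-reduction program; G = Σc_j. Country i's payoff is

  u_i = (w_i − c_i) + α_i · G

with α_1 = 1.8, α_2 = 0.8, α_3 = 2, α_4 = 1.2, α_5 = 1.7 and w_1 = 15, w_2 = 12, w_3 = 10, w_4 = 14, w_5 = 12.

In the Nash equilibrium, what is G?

51

∂u_i/∂c_i = α_i − 1, so country i contributes w_i if α_i > 1, else 0.
α_i > 1 for i ∈ {1, 3, 4, 5}; NE contributions (15, 0, 10, 14, 12), G = 51.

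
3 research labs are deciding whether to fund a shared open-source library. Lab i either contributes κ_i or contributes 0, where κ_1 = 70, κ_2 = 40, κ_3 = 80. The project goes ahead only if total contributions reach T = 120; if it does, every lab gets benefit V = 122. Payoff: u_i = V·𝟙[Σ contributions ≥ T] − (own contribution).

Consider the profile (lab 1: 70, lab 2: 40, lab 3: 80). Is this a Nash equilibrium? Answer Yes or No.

Total = 190 ≥ 120: provided.
Lab 1 (pledges 70, payoff 52): dropping to 0 → total 120, payoff 122. Profitable deviation.

No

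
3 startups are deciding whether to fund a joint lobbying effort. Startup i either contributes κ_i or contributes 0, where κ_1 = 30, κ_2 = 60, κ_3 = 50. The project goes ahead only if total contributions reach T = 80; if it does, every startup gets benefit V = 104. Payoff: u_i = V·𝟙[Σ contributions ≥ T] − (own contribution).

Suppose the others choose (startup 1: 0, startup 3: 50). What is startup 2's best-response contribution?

60

Others' total = 50. Contributing 60 brings total to 110 ≥ 80: gain V − κ_2 = 44.
Best response: 60.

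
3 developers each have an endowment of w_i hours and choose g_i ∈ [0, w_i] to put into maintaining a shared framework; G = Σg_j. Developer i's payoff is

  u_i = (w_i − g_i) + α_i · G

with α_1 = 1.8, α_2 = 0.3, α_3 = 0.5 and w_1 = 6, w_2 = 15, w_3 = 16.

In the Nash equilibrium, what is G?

∂u_i/∂g_i = α_i − 1, so developer i contributes w_i if α_i > 1, else 0.
α_i > 1 for i ∈ {1}; NE contributions (6, 0, 0), G = 6.

6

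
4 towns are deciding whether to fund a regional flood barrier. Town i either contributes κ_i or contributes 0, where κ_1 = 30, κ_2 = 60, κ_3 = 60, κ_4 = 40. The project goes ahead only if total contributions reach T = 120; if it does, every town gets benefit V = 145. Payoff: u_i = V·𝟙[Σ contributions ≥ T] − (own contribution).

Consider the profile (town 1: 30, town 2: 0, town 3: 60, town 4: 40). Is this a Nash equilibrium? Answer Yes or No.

Total = 130 ≥ 120: provided.
Town 1 (pledges 30, payoff 115): dropping to 0 → total 100, payoff 0. No gain.
Town 2 (pledges 0, payoff 145): pledging 60 → total 190, payoff 85. No gain.
Town 3 (pledges 60, payoff 85): dropping to 0 → total 70, payoff 0. No gain.
Town 4 (pledges 40, payoff 105): dropping to 0 → total 90, payoff 0. No gain.

Yes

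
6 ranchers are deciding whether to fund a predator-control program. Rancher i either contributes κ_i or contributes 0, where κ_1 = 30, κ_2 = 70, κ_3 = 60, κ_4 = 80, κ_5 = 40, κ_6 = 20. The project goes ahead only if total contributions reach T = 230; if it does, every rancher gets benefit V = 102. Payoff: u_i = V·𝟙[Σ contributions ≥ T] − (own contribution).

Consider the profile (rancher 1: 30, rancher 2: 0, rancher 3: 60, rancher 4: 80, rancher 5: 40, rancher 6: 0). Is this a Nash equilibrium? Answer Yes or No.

No

Total = 210 < 230: not provided.
Rancher 1 (pledges 30, payoff -30): dropping to 0 → total 180, payoff 0. Profitable deviation.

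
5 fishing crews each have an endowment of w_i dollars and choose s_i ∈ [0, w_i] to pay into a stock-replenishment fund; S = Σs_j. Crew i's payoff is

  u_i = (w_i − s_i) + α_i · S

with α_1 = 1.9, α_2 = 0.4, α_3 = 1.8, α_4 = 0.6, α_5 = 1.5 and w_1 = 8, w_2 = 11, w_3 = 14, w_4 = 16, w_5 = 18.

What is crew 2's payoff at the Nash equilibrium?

27

∂u_i/∂s_i = α_i − 1, so crew i contributes w_i if α_i > 1, else 0.
α_i > 1 for i ∈ {1, 3, 5}; NE contributions (8, 0, 14, 0, 18), S = 40.
u_2 = (11 − 0) + 0.4·40 = 27.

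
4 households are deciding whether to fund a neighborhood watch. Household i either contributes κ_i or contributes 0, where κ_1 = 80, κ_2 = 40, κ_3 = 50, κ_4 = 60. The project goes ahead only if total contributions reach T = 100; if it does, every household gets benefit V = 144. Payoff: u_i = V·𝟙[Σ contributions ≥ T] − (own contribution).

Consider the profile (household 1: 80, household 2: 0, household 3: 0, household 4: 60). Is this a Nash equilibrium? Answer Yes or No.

Total = 140 ≥ 100: provided.
Household 1 (pledges 80, payoff 64): dropping to 0 → total 60, payoff 0. No gain.
Household 2 (pledges 0, payoff 144): pledging 40 → total 180, payoff 104. No gain.
Household 3 (pledges 0, payoff 144): pledging 50 → total 190, payoff 94. No gain.
Household 4 (pledges 60, payoff 84): dropping to 0 → total 80, payoff 0. No gain.

Yes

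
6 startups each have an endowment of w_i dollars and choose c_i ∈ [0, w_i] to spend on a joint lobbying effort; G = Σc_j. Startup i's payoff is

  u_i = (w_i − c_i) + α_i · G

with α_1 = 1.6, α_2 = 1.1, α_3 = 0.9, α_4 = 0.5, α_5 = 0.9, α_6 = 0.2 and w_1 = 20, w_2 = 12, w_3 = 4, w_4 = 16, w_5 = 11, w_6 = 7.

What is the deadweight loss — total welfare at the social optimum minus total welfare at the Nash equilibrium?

∂u_i/∂c_i = α_i − 1, so startup i contributes w_i if α_i > 1, else 0.
α_i > 1 for i ∈ {1, 2}; NE contributions (20, 12, 0, 0, 0, 0), G = 32.
W^NE = Σw_i − G^NE + (Σα_i)·G^NE = 70 + 4.2·32 = 204.4.
Planner: ∂(Σu_j)/∂c_i = Σα_j − 1 = 4.2 > 0, so everyone contributes w_i; G^SO = 70, W^SO = 70 + 4.2·70 = 364.
Deadweight loss = 159.6.

159.6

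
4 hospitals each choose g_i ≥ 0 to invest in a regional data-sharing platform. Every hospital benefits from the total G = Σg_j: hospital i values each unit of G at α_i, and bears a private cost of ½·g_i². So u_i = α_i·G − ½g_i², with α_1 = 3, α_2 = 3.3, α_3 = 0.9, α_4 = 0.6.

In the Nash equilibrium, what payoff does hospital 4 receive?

4.5

Hospital i's FOC: ∂u_i/∂g_i = α_i − g_i = 0, so g_i* = α_i.
NE contributions = (3, 3.3, 0.9, 0.6); G = 7.8.
u_4 = α_4·G − ½·(g_4)² = 0.6·7.8 − ½·0.6² = 4.5.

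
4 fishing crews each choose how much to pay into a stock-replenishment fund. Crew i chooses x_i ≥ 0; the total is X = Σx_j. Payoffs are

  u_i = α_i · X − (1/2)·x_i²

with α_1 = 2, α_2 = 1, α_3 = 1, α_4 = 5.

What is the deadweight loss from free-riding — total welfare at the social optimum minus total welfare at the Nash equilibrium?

Crew i's FOC: ∂u_i/∂x_i = α_i − x_i = 0, so x_i* = α_i.
NE contributions = (2, 1, 1, 5); X = 9.
W^NE = (Σα)·X − ½Σα_i² = 9² − ½·31 = 65.5.
Planner sets x_i = Σα_j = 9 for every i, so X^SO = 4·9 = 36.
W^SO = (Σα)·X^SO − ½·4·(Σα)² = (4/2)·9² = 162.
Deadweight loss = W^SO − W^NE = 96.5.

96.5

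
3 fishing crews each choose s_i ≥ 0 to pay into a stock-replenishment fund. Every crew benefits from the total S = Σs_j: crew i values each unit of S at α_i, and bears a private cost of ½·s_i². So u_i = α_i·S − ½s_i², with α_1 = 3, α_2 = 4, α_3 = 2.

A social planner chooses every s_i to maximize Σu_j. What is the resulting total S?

Planner FOC: ∂(Σu_j)/∂s_i = (Σα_j) − s_i = 0, so s_i^SO = Σα_j = 9 for every i; S^SO = 27.

27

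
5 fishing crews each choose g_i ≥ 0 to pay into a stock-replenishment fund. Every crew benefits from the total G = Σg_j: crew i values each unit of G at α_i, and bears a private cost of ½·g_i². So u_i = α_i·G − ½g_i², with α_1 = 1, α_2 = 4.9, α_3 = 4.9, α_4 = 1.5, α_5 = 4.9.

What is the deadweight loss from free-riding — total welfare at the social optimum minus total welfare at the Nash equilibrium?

Crew i's FOC: ∂u_i/∂g_i = α_i − g_i = 0, so g_i* = α_i.
NE contributions = (1, 4.9, 4.9, 1.5, 4.9); G = 17.2.
W^NE = (Σα)·G − ½Σα_i² = 17.2² − ½·75.28 = 258.2.
Planner sets g_i = Σα_j = 17.2 for every i, so G^SO = 5·17.2 = 86.
W^SO = (Σα)·G^SO − ½·5·(Σα)² = (5/2)·17.2² = 739.6.
Deadweight loss = W^SO − W^NE = 481.4.

481.4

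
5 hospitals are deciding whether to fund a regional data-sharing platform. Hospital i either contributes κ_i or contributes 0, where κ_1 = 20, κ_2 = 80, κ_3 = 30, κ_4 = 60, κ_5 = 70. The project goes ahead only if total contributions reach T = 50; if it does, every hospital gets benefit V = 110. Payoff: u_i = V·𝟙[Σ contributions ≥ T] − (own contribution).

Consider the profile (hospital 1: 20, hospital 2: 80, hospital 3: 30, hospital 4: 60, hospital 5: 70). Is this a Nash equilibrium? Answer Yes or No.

No

Total = 260 ≥ 50: provided.
Hospital 1 (pledges 20, payoff 90): dropping to 0 → total 240, payoff 110. Profitable deviation.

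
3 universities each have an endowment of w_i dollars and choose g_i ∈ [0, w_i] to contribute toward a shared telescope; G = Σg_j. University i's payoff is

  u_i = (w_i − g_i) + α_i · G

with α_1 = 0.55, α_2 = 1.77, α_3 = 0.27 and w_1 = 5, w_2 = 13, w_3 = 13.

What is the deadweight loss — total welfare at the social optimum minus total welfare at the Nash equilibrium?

28.62

∂u_i/∂g_i = α_i − 1, so university i contributes w_i if α_i > 1, else 0.
α_i > 1 for i ∈ {2}; NE contributions (0, 13, 0), G = 13.
W^NE = Σw_i − G^NE + (Σα_i)·G^NE = 31 + 1.59·13 = 51.67.
Planner: ∂(Σu_j)/∂g_i = Σα_j − 1 = 1.59 > 0, so everyone contributes w_i; G^SO = 31, W^SO = 31 + 1.59·31 = 80.29.
Deadweight loss = 28.62.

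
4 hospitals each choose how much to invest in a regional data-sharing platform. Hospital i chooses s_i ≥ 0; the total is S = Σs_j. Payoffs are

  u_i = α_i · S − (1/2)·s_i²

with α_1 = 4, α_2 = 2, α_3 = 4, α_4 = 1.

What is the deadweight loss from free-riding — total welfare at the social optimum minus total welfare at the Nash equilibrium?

Hospital i's FOC: ∂u_i/∂s_i = α_i − s_i = 0, so s_i* = α_i.
NE contributions = (4, 2, 4, 1); S = 11.
W^NE = (Σα)·S − ½Σα_i² = 11² − ½·37 = 102.5.
Planner sets s_i = Σα_j = 11 for every i, so S^SO = 4·11 = 44.
W^SO = (Σα)·S^SO − ½·4·(Σα)² = (4/2)·11² = 242.
Deadweight loss = W^SO − W^NE = 139.5.

139.5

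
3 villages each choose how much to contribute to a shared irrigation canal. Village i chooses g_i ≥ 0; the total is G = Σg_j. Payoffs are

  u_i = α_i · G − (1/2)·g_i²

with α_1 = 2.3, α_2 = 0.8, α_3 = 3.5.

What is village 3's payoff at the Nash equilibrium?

Village i's FOC: ∂u_i/∂g_i = α_i − g_i = 0, so g_i* = α_i.
NE contributions = (2.3, 0.8, 3.5); G = 6.6.
u_3 = α_3·G − ½·(g_3)² = 3.5·6.6 − ½·3.5² = 16.975.

16.975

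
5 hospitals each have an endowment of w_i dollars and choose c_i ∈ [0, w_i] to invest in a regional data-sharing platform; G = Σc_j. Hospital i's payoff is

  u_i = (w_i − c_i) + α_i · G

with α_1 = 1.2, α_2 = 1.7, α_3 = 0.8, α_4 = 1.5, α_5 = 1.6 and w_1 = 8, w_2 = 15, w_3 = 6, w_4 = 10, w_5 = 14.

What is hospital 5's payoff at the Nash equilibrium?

∂u_i/∂c_i = α_i − 1, so hospital i contributes w_i if α_i > 1, else 0.
α_i > 1 for i ∈ {1, 2, 4, 5}; NE contributions (8, 15, 0, 10, 14), G = 47.
u_5 = (14 − 14) + 1.6·47 = 75.2.

75.2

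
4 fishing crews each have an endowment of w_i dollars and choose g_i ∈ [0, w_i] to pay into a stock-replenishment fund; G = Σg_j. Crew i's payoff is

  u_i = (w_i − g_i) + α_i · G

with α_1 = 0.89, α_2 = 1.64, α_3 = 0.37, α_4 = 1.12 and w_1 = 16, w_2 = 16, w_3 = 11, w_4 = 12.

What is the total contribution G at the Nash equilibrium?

∂u_i/∂g_i = α_i − 1, so crew i contributes w_i if α_i > 1, else 0.
α_i > 1 for i ∈ {2, 4}; NE contributions (0, 16, 0, 12), G = 28.

28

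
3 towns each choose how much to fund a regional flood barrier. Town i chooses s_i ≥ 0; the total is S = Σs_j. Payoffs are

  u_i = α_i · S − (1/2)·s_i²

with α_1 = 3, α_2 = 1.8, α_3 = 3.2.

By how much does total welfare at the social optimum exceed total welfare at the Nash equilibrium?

43.24

Town i's FOC: ∂u_i/∂s_i = α_i − s_i = 0, so s_i* = α_i.
NE contributions = (3, 1.8, 3.2); S = 8.
W^NE = (Σα)·S − ½Σα_i² = 8² − ½·22.48 = 52.76.
Planner sets s_i = Σα_j = 8 for every i, so S^SO = 3·8 = 24.
W^SO = (Σα)·S^SO − ½·3·(Σα)² = (3/2)·8² = 96.
Deadweight loss = W^SO − W^NE = 43.24.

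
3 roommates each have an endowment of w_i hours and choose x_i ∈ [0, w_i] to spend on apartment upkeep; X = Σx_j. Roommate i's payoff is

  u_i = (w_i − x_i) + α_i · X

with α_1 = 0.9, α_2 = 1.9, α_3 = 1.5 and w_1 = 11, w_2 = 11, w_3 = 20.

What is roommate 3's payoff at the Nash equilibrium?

46.5

∂u_i/∂x_i = α_i − 1, so roommate i contributes w_i if α_i > 1, else 0.
α_i > 1 for i ∈ {2, 3}; NE contributions (0, 11, 20), X = 31.
u_3 = (20 − 20) + 1.5·31 = 46.5.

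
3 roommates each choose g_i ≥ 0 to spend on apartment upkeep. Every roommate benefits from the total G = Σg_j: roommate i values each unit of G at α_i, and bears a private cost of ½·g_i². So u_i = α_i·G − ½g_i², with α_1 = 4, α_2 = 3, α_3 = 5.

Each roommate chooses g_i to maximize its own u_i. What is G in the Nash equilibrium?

12

Roommate i's FOC: ∂u_i/∂g_i = α_i − g_i = 0, so g_i* = α_i.
NE contributions = (4, 3, 5); G = 12.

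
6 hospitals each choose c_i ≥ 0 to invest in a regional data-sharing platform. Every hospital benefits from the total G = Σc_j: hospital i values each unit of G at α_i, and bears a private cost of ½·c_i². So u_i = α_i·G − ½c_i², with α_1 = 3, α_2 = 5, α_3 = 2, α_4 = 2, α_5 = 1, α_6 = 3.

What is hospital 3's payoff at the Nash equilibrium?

30

Hospital i's FOC: ∂u_i/∂c_i = α_i − c_i = 0, so c_i* = α_i.
NE contributions = (3, 5, 2, 2, 1, 3); G = 16.
u_3 = α_3·G − ½·(c_3)² = 2·16 − ½·2² = 30.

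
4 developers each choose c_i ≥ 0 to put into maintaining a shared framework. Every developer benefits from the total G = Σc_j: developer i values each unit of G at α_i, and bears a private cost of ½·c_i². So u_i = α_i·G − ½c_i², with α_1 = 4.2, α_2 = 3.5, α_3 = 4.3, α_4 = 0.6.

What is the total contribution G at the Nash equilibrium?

Developer i's FOC: ∂u_i/∂c_i = α_i − c_i = 0, so c_i* = α_i.
NE contributions = (4.2, 3.5, 4.3, 0.6); G = 12.6.

12.6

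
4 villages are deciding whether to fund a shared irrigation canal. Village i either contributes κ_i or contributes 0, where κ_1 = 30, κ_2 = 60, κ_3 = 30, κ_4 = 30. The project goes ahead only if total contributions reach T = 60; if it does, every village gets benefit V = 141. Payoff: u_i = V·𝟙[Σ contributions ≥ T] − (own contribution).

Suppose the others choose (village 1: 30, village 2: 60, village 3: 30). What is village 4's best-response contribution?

Others' total = 120 ≥ 60; contributing adds cost 30 for no extra benefit.
Best response: 0.

0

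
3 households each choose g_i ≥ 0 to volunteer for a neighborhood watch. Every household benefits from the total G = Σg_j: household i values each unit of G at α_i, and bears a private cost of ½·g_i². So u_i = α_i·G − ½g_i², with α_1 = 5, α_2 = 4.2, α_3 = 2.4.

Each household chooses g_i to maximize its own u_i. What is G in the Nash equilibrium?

Household i's FOC: ∂u_i/∂g_i = α_i − g_i = 0, so g_i* = α_i.
NE contributions = (5, 4.2, 2.4); G = 11.6.

11.6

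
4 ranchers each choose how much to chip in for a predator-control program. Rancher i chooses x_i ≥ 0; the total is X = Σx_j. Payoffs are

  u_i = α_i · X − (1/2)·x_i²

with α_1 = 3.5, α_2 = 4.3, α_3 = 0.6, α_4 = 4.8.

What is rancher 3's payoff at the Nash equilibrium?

Rancher i's FOC: ∂u_i/∂x_i = α_i − x_i = 0, so x_i* = α_i.
NE contributions = (3.5, 4.3, 0.6, 4.8); X = 13.2.
u_3 = α_3·X − ½·(x_3)² = 0.6·13.2 − ½·0.6² = 7.74.

7.74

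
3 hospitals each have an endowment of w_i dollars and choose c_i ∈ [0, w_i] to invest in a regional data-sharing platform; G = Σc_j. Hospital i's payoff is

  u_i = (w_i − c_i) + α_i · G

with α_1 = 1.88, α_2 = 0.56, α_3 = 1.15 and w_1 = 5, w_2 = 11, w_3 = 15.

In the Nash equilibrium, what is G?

∂u_i/∂c_i = α_i − 1, so hospital i contributes w_i if α_i > 1, else 0.
α_i > 1 for i ∈ {1, 3}; NE contributions (5, 0, 15), G = 20.

20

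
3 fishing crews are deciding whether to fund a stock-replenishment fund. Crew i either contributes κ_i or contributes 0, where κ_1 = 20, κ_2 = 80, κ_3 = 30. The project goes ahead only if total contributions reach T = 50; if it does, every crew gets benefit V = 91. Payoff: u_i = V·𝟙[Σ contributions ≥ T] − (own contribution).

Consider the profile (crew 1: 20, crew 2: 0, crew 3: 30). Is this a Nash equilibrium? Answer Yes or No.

Yes

Total = 50 ≥ 50: provided.
Crew 1 (pledges 20, payoff 71): dropping to 0 → total 30, payoff 0. No gain.
Crew 2 (pledges 0, payoff 91): pledging 80 → total 130, payoff 11. No gain.
Crew 3 (pledges 30, payoff 61): dropping to 0 → total 20, payoff 0. No gain.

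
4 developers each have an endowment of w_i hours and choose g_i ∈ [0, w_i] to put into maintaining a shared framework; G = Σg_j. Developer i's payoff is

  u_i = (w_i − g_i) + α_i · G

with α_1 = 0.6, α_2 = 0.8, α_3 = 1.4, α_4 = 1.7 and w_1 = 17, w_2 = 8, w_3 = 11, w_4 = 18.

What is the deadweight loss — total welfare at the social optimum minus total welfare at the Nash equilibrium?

∂u_i/∂g_i = α_i − 1, so developer i contributes w_i if α_i > 1, else 0.
α_i > 1 for i ∈ {3, 4}; NE contributions (0, 0, 11, 18), G = 29.
W^NE = Σw_i − G^NE + (Σα_i)·G^NE = 54 + 3.5·29 = 155.5.
Planner: ∂(Σu_j)/∂g_i = Σα_j − 1 = 3.5 > 0, so everyone contributes w_i; G^SO = 54, W^SO = 54 + 3.5·54 = 243.
Deadweight loss = 87.5.

87.5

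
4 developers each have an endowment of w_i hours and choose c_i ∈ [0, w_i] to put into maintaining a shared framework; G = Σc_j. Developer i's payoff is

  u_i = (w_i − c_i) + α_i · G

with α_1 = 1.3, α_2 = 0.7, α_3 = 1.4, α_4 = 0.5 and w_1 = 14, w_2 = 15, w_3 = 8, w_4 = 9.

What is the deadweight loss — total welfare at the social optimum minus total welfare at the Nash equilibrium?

∂u_i/∂c_i = α_i − 1, so developer i contributes w_i if α_i > 1, else 0.
α_i > 1 for i ∈ {1, 3}; NE contributions (14, 0, 8, 0), G = 22.
W^NE = Σw_i − G^NE + (Σα_i)·G^NE = 46 + 2.9·22 = 109.8.
Planner: ∂(Σu_j)/∂c_i = Σα_j − 1 = 2.9 > 0, so everyone contributes w_i; G^SO = 46, W^SO = 46 + 2.9·46 = 179.4.
Deadweight loss = 69.6.

69.6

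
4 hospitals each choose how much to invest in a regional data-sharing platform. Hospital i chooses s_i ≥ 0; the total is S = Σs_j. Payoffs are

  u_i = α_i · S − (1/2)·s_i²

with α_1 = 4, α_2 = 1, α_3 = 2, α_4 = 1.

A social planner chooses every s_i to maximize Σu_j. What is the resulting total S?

32

Planner FOC: ∂(Σu_j)/∂s_i = (Σα_j) − s_i = 0, so s_i^SO = Σα_j = 8 for every i; S^SO = 32.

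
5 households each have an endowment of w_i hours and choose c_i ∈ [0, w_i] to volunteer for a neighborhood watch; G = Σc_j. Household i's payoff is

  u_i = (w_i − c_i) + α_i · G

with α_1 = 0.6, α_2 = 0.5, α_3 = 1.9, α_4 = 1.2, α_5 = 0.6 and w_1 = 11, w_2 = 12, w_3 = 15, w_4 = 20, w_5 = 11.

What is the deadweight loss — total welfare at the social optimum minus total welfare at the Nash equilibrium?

∂u_i/∂c_i = α_i − 1, so household i contributes w_i if α_i > 1, else 0.
α_i > 1 for i ∈ {3, 4}; NE contributions (0, 0, 15, 20, 0), G = 35.
W^NE = Σw_i − G^NE + (Σα_i)·G^NE = 69 + 3.8·35 = 202.
Planner: ∂(Σu_j)/∂c_i = Σα_j − 1 = 3.8 > 0, so everyone contributes w_i; G^SO = 69, W^SO = 69 + 3.8·69 = 331.2.
Deadweight loss = 129.2.

129.2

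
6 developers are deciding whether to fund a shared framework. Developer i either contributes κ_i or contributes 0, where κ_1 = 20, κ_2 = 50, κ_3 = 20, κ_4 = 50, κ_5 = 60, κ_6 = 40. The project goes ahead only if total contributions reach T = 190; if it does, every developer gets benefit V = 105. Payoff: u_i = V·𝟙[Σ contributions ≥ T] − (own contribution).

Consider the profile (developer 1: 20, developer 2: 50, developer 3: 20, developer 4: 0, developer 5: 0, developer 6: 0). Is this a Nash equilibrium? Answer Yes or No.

Total = 90 < 190: not provided.
Developer 1 (pledges 20, payoff -20): dropping to 0 → total 70, payoff 0. Profitable deviation.

No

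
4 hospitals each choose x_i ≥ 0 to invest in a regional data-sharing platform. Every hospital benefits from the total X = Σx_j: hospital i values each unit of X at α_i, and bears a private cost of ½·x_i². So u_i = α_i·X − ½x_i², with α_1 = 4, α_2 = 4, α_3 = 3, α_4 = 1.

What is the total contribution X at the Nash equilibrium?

12

Hospital i's FOC: ∂u_i/∂x_i = α_i − x_i = 0, so x_i* = α_i.
NE contributions = (4, 4, 3, 1); X = 12.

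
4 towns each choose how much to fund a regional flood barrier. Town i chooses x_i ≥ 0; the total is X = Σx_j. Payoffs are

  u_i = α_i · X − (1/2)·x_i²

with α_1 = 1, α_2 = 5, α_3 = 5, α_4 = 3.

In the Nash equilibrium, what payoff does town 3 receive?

Town i's FOC: ∂u_i/∂x_i = α_i − x_i = 0, so x_i* = α_i.
NE contributions = (1, 5, 5, 3); X = 14.
u_3 = α_3·X − ½·(x_3)² = 5·14 − ½·5² = 57.5.

57.5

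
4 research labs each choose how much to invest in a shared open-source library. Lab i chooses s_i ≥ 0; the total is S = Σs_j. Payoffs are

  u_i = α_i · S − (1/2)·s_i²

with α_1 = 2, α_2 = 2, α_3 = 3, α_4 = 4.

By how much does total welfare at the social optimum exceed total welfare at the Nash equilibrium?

137.5

Lab i's FOC: ∂u_i/∂s_i = α_i − s_i = 0, so s_i* = α_i.
NE contributions = (2, 2, 3, 4); S = 11.
W^NE = (Σα)·S − ½Σα_i² = 11² − ½·33 = 104.5.
Planner sets s_i = Σα_j = 11 for every i, so S^SO = 4·11 = 44.
W^SO = (Σα)·S^SO − ½·4·(Σα)² = (4/2)·11² = 242.
Deadweight loss = W^SO − W^NE = 137.5.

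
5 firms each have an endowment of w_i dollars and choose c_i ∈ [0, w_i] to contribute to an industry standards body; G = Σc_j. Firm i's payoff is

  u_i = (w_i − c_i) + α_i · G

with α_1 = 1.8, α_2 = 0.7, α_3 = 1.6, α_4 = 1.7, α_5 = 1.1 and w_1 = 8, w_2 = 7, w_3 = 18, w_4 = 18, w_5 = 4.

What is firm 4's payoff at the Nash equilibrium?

∂u_i/∂c_i = α_i − 1, so firm i contributes w_i if α_i > 1, else 0.
α_i > 1 for i ∈ {1, 3, 4, 5}; NE contributions (8, 0, 18, 18, 4), G = 48.
u_4 = (18 − 18) + 1.7·48 = 81.6.

81.6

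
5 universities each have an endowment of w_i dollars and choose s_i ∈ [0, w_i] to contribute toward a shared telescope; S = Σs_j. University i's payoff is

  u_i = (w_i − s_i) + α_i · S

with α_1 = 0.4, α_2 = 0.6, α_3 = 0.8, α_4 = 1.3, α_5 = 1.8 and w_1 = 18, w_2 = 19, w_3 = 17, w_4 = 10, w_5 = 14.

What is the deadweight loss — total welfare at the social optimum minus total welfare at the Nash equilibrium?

210.6

∂u_i/∂s_i = α_i − 1, so university i contributes w_i if α_i > 1, else 0.
α_i > 1 for i ∈ {4, 5}; NE contributions (0, 0, 0, 10, 14), S = 24.
W^NE = Σw_i − S^NE + (Σα_i)·S^NE = 78 + 3.9·24 = 171.6.
Planner: ∂(Σu_j)/∂s_i = Σα_j − 1 = 3.9 > 0, so everyone contributes w_i; S^SO = 78, W^SO = 78 + 3.9·78 = 382.2.
Deadweight loss = 210.6.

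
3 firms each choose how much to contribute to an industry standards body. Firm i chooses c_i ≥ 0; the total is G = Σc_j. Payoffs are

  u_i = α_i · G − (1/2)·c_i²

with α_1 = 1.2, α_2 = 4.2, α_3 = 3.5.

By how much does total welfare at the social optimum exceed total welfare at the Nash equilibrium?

55.27

Firm i's FOC: ∂u_i/∂c_i = α_i − c_i = 0, so c_i* = α_i.
NE contributions = (1.2, 4.2, 3.5); G = 8.9.
W^NE = (Σα)·G − ½Σα_i² = 8.9² − ½·31.33 = 63.545.
Planner sets c_i = Σα_j = 8.9 for every i, so G^SO = 3·8.9 = 26.7.
W^SO = (Σα)·G^SO − ½·3·(Σα)² = (3/2)·8.9² = 118.815.
Deadweight loss = W^SO − W^NE = 55.27.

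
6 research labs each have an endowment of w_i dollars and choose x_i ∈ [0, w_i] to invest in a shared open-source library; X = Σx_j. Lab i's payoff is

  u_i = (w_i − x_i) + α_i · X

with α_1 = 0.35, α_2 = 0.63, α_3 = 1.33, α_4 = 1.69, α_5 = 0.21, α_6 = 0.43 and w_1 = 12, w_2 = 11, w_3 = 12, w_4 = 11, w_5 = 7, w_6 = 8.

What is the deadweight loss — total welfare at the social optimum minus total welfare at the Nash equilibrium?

138.32

∂u_i/∂x_i = α_i − 1, so lab i contributes w_i if α_i > 1, else 0.
α_i > 1 for i ∈ {3, 4}; NE contributions (0, 0, 12, 11, 0, 0), X = 23.
W^NE = Σw_i − X^NE + (Σα_i)·X^NE = 61 + 3.64·23 = 144.72.
Planner: ∂(Σu_j)/∂x_i = Σα_j − 1 = 3.64 > 0, so everyone contributes w_i; X^SO = 61, W^SO = 61 + 3.64·61 = 283.04.
Deadweight loss = 138.32.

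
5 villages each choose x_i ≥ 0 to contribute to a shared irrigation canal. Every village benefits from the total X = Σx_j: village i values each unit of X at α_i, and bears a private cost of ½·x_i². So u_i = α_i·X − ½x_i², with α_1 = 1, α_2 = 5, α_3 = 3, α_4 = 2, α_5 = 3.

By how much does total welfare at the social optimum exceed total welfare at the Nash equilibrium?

Village i's FOC: ∂u_i/∂x_i = α_i − x_i = 0, so x_i* = α_i.
NE contributions = (1, 5, 3, 2, 3); X = 14.
W^NE = (Σα)·X − ½Σα_i² = 14² − ½·48 = 172.
Planner sets x_i = Σα_j = 14 for every i, so X^SO = 5·14 = 70.
W^SO = (Σα)·X^SO − ½·5·(Σα)² = (5/2)·14² = 490.
Deadweight loss = W^SO − W^NE = 318.

318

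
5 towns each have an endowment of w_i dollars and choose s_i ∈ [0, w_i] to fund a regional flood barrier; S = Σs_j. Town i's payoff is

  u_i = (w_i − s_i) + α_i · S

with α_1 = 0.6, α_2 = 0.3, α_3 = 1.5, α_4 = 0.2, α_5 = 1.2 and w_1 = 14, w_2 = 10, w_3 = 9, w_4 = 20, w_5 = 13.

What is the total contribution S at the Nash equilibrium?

22

∂u_i/∂s_i = α_i − 1, so town i contributes w_i if α_i > 1, else 0.
α_i > 1 for i ∈ {3, 5}; NE contributions (0, 0, 9, 0, 13), S = 22.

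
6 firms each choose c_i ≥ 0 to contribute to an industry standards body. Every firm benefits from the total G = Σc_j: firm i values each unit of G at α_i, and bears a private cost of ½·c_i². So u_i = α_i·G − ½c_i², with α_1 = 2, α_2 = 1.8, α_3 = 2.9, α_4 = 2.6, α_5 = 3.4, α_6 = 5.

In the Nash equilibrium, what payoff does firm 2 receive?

Firm i's FOC: ∂u_i/∂c_i = α_i − c_i = 0, so c_i* = α_i.
NE contributions = (2, 1.8, 2.9, 2.6, 3.4, 5); G = 17.7.
u_2 = α_2·G − ½·(c_2)² = 1.8·17.7 − ½·1.8² = 30.24.

30.24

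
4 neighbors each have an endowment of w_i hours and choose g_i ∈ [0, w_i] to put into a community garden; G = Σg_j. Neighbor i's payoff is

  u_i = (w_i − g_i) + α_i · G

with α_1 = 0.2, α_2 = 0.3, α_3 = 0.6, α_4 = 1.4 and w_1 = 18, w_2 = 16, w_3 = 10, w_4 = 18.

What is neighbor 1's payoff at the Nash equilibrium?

21.6

∂u_i/∂g_i = α_i − 1, so neighbor i contributes w_i if α_i > 1, else 0.
α_i > 1 for i ∈ {4}; NE contributions (0, 0, 0, 18), G = 18.
u_1 = (18 − 0) + 0.2·18 = 21.6.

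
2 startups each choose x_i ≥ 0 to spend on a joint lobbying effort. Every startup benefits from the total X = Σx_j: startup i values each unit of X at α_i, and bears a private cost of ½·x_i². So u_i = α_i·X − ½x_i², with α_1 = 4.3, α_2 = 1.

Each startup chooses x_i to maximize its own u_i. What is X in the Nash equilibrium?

Startup i's FOC: ∂u_i/∂x_i = α_i − x_i = 0, so x_i* = α_i.
NE contributions = (4.3, 1); X = 5.3.

5.3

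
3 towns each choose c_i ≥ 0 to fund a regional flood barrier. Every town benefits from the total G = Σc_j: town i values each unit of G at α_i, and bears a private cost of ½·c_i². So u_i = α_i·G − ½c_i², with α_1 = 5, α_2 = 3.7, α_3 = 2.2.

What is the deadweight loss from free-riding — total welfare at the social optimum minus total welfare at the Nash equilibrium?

Town i's FOC: ∂u_i/∂c_i = α_i − c_i = 0, so c_i* = α_i.
NE contributions = (5, 3.7, 2.2); G = 10.9.
W^NE = (Σα)·G − ½Σα_i² = 10.9² − ½·43.53 = 97.045.
Planner sets c_i = Σα_j = 10.9 for every i, so G^SO = 3·10.9 = 32.7.
W^SO = (Σα)·G^SO − ½·3·(Σα)² = (3/2)·10.9² = 178.215.
Deadweight loss = W^SO − W^NE = 81.17.

81.17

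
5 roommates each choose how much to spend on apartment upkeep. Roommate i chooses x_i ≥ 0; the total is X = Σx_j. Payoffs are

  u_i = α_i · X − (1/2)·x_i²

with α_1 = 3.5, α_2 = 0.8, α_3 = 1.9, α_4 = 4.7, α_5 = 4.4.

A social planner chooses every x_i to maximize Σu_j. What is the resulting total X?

Planner FOC: ∂(Σu_j)/∂x_i = (Σα_j) − x_i = 0, so x_i^SO = Σα_j = 15.3 for every i; X^SO = 76.5.

76.5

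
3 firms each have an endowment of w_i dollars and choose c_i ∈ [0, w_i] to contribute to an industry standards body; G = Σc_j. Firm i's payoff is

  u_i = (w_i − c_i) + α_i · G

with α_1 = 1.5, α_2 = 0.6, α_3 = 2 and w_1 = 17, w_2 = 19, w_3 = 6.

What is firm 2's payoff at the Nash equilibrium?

32.8

∂u_i/∂c_i = α_i − 1, so firm i contributes w_i if α_i > 1, else 0.
α_i > 1 for i ∈ {1, 3}; NE contributions (17, 0, 6), G = 23.
u_2 = (19 − 0) + 0.6·23 = 32.8.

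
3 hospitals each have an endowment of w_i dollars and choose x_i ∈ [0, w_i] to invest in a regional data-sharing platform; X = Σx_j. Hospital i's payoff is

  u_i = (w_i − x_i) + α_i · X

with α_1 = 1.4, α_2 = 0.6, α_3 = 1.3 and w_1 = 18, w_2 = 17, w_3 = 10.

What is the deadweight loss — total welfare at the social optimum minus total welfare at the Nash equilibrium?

∂u_i/∂x_i = α_i − 1, so hospital i contributes w_i if α_i > 1, else 0.
α_i > 1 for i ∈ {1, 3}; NE contributions (18, 0, 10), X = 28.
W^NE = Σw_i − X^NE + (Σα_i)·X^NE = 45 + 2.3·28 = 109.4.
Planner: ∂(Σu_j)/∂x_i = Σα_j − 1 = 2.3 > 0, so everyone contributes w_i; X^SO = 45, W^SO = 45 + 2.3·45 = 148.5.
Deadweight loss = 39.1.

39.1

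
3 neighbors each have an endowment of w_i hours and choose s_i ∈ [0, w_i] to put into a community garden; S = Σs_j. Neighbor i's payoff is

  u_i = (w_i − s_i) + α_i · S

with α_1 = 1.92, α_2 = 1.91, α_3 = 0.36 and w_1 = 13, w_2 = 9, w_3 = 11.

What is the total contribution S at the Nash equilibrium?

22

∂u_i/∂s_i = α_i − 1, so neighbor i contributes w_i if α_i > 1, else 0.
α_i > 1 for i ∈ {1, 2}; NE contributions (13, 9, 0), S = 22.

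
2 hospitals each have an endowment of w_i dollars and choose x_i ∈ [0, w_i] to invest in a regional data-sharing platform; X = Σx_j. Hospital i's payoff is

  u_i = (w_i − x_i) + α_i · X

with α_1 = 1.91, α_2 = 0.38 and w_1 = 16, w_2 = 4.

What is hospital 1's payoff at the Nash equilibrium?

∂u_i/∂x_i = α_i − 1, so hospital i contributes w_i if α_i > 1, else 0.
α_i > 1 for i ∈ {1}; NE contributions (16, 0), X = 16.
u_1 = (16 − 16) + 1.91·16 = 30.56.

30.56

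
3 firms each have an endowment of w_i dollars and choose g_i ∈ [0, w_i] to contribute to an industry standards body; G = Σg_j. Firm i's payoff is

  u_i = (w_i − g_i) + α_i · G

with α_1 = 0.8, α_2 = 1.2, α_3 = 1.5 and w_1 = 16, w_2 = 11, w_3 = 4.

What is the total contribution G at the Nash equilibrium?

15

∂u_i/∂g_i = α_i − 1, so firm i contributes w_i if α_i > 1, else 0.
α_i > 1 for i ∈ {2, 3}; NE contributions (0, 11, 4), G = 15.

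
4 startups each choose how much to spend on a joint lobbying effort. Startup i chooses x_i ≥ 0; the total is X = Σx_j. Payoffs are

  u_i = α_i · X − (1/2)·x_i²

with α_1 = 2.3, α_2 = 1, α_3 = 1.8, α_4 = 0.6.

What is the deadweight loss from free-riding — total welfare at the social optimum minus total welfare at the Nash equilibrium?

Startup i's FOC: ∂u_i/∂x_i = α_i − x_i = 0, so x_i* = α_i.
NE contributions = (2.3, 1, 1.8, 0.6); X = 5.7.
W^NE = (Σα)·X − ½Σα_i² = 5.7² − ½·9.89 = 27.545.
Planner sets x_i = Σα_j = 5.7 for every i, so X^SO = 4·5.7 = 22.8.
W^SO = (Σα)·X^SO − ½·4·(Σα)² = (4/2)·5.7² = 64.98.
Deadweight loss = W^SO − W^NE = 37.435.

37.435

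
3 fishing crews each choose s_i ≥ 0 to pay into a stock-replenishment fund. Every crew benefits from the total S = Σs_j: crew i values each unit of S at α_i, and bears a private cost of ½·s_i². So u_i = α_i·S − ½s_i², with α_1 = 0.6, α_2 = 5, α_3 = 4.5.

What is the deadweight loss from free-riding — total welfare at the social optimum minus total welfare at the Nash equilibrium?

73.81

Crew i's FOC: ∂u_i/∂s_i = α_i − s_i = 0, so s_i* = α_i.
NE contributions = (0.6, 5, 4.5); S = 10.1.
W^NE = (Σα)·S − ½Σα_i² = 10.1² − ½·45.61 = 79.205.
Planner sets s_i = Σα_j = 10.1 for every i, so S^SO = 3·10.1 = 30.3.
W^SO = (Σα)·S^SO − ½·3·(Σα)² = (3/2)·10.1² = 153.015.
Deadweight loss = W^SO − W^NE = 73.81.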